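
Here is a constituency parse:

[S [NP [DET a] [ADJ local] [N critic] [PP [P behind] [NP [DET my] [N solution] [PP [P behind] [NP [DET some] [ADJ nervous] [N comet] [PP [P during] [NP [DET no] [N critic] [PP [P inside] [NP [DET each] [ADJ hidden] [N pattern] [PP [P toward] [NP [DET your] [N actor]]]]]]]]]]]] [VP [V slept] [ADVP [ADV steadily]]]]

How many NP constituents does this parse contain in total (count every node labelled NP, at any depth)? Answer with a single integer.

6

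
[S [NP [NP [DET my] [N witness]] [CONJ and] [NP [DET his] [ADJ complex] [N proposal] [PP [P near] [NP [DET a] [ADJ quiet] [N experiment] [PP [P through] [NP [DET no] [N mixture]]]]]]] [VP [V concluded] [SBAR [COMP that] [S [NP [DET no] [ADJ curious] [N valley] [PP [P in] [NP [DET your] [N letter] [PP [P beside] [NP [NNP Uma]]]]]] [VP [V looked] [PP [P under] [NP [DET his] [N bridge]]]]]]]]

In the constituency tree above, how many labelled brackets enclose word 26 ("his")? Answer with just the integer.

Path from the root down to the word: S → VP → SBAR → S → VP → PP → NP → DET. That is 8 enclosing brackets.

8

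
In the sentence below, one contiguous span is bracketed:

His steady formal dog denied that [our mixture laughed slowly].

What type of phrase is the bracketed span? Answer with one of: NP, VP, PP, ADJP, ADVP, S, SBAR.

"laughed" is the head of the bracketed span, so the span is a clause: S.

S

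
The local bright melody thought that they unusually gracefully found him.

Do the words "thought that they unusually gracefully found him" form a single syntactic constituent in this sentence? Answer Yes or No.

Yes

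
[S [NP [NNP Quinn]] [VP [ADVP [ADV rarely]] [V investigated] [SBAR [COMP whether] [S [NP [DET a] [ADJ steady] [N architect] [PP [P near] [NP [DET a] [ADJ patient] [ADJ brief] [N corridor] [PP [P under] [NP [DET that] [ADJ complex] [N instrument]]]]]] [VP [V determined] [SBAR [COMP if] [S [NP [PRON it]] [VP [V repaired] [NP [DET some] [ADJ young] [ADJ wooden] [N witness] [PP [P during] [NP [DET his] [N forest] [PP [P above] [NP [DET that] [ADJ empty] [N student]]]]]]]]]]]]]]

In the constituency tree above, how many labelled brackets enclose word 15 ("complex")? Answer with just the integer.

10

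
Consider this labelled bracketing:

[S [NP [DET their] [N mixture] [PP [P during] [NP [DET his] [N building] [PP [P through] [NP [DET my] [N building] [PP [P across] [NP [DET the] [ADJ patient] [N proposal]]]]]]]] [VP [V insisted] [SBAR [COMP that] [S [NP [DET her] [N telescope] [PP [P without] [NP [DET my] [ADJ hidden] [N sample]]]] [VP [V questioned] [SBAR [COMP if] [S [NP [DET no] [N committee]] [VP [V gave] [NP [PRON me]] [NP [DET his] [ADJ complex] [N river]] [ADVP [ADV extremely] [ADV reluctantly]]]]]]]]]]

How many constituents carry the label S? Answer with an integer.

3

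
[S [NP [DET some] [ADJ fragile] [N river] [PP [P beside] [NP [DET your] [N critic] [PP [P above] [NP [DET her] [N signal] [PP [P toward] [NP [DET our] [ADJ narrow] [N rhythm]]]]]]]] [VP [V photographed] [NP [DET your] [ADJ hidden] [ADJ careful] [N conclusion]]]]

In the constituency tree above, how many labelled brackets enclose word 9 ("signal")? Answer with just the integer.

Counting open brackets not yet closed at "signal": [S [NP [PP [NP [PP [NP [N = 7.

7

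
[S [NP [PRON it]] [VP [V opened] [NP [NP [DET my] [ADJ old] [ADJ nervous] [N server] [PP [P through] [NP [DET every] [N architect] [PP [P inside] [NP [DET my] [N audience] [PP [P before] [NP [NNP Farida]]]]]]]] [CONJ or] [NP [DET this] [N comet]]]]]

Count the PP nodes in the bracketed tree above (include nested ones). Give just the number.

3

Scanning left to right, an opening `[PP` appears at word positions 7, 10, 13 — 3 in total.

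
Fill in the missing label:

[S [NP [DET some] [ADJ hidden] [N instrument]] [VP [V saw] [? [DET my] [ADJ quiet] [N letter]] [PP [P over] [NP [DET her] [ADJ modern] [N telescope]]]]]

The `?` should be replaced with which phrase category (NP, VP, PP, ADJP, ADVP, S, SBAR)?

NP

Looking at what the `?` directly dominates — DET 'my', ADJ 'quiet', N 'letter' — this is a noun phrase (NP).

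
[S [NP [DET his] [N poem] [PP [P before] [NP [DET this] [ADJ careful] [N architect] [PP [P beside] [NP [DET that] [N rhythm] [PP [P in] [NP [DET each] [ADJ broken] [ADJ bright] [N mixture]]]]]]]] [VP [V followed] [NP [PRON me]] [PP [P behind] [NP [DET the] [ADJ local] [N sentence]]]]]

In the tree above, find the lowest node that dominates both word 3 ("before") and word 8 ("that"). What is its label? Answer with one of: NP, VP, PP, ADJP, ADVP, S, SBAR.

PP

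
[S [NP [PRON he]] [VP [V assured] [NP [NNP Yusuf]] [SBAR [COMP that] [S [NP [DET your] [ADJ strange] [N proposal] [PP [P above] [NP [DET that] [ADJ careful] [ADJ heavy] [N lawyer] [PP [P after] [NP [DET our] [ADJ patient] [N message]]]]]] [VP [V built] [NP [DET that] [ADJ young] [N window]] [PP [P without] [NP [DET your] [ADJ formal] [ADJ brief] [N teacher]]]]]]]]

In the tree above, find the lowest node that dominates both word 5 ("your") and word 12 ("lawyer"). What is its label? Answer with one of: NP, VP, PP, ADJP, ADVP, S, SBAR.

NP

Word 5 lies under S → VP → SBAR → S → NP → DET; word 12 lies under S → VP → SBAR → S → NP → PP → NP → N. The lowest shared node is the NP.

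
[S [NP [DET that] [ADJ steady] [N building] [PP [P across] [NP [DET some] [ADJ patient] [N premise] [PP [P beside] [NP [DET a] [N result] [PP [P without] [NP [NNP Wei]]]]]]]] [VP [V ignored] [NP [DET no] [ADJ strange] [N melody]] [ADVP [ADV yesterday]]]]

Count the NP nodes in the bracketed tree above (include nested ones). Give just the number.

5

The NP constituents are: [NP that steady building across some patient premise beside a result without Wei]; [NP some patient premise beside a result without Wei]; [NP a result without Wei]; [NP Wei]; [NP no strange melody]. Total: 5.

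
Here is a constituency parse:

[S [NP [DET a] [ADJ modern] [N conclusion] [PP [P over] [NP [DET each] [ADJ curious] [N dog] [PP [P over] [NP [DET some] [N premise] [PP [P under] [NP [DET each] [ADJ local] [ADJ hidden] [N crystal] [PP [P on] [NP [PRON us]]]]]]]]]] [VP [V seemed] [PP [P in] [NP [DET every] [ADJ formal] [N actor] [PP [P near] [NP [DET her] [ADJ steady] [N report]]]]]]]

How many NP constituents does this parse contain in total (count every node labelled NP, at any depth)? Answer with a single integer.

7

Listing each NP by its span: [NP a modern conclusion over each curious dog over some premise under each local hidden crystal on us]; [NP each curious dog over some premise under each local hidden crystal on us]; [NP some premise under each local hidden crystal on us]; [NP each local hidden crystal on us]; [NP us]; [NP every formal actor near her steady report] … — that makes 7.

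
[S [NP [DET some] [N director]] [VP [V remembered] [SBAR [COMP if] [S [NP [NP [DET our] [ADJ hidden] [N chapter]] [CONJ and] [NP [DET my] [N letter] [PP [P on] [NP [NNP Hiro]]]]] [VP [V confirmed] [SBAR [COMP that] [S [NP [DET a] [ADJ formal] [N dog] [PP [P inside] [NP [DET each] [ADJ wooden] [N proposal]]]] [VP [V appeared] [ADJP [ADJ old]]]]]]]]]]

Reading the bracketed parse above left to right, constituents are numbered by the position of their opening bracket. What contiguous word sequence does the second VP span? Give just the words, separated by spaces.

confirmed that a formal dog inside each wooden proposal appeared old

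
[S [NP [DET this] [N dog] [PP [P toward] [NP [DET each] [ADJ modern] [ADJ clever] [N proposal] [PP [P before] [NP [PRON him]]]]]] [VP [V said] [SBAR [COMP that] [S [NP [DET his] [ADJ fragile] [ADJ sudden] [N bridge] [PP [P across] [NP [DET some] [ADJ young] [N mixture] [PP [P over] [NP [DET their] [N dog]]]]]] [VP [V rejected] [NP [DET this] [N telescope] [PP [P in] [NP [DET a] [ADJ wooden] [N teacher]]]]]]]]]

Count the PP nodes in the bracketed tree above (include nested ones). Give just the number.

Scanning left to right, an opening `[PP` appears at word positions 3, 8, 16, 20, 26 — 5 in total.

5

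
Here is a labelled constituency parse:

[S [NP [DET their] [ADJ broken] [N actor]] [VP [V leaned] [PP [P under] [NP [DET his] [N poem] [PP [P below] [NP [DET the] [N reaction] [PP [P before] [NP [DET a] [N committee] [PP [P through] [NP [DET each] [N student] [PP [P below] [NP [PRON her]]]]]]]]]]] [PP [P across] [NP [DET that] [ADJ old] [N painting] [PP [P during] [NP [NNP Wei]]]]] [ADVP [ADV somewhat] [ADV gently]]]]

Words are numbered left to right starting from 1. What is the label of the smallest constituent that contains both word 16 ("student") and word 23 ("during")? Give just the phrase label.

Word 16 lies under S → VP → PP → NP → PP → NP → PP → NP → PP → NP → N; word 23 lies under S → VP → PP → NP → PP → P. The lowest shared node is the VP.

VP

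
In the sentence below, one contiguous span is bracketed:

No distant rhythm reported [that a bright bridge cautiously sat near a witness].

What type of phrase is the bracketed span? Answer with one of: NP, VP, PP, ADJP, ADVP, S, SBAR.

SBAR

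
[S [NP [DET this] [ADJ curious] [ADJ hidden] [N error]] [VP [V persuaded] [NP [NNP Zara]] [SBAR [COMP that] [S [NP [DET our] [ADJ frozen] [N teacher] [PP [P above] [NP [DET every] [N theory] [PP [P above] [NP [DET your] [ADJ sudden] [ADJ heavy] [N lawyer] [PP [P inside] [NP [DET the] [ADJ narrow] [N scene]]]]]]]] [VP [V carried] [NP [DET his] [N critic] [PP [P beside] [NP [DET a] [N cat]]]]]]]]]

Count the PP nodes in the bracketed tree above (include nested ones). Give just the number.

4

The PP constituents are: [PP above every theory above your sudden heavy lawyer inside the narrow scene]; [PP above your sudden heavy lawyer inside the narrow scene]; [PP inside the narrow scene]; [PP beside a cat]. Total: 4.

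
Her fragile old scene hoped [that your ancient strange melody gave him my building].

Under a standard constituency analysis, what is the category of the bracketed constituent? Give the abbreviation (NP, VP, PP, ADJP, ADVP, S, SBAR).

SBAR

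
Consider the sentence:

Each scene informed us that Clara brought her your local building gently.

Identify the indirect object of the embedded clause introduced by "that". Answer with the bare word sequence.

her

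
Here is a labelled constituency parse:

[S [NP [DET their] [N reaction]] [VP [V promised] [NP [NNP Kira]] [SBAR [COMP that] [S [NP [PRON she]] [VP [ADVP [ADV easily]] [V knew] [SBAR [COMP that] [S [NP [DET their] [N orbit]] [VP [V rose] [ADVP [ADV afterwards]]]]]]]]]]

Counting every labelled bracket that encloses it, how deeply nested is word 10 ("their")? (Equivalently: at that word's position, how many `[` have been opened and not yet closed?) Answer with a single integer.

Path from the root down to the word: S → VP → SBAR → S → VP → SBAR → S → NP → DET. That is 9 enclosing brackets.

9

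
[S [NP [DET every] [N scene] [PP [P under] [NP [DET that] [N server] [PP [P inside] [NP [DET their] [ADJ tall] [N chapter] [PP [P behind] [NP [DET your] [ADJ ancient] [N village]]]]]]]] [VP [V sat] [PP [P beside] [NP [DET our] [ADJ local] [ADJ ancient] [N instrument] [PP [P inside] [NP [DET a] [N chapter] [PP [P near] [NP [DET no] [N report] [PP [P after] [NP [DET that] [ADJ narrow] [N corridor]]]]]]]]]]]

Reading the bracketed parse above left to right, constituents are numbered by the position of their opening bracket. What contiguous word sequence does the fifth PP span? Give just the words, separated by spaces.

inside a chapter near no report after that narrow corridor

The PP opening brackets appear, in order, over: "under that server inside their tall chapter behind your ancient village"; "inside their tall chapter behind your ancient village"; "behind your ancient village"; "beside our local ancient instrument inside a chapter near no report after that narrow corridor"; "inside a chapter near no report after that narrow corridor"; "near no report after that narrow corridor"; "after that narrow corridor". The fifth one spans "inside a chapter near no report after that narrow corridor".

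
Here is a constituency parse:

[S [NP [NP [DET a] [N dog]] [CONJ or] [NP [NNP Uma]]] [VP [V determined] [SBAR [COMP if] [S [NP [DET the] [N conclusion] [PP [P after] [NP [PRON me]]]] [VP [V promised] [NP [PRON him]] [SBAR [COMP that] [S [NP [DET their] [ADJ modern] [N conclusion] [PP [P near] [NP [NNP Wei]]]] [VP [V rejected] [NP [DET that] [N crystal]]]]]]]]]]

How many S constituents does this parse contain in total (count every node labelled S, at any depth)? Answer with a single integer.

Scanning left to right, an opening `[S` appears at word positions 1, 7, 14 — 3 in total.

3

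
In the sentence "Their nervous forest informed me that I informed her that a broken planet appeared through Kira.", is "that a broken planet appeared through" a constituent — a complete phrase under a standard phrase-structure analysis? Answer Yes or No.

No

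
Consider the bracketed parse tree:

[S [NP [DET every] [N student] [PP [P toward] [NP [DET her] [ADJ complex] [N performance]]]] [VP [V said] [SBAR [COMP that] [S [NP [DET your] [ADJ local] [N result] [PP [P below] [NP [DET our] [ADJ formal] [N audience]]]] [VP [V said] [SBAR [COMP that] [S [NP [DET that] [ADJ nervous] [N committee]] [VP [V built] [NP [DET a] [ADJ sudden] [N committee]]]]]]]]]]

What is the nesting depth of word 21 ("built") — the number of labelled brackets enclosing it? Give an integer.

9

Counting open brackets not yet closed at "built": [S [VP [SBAR [S [VP [SBAR [S [VP [V = 9.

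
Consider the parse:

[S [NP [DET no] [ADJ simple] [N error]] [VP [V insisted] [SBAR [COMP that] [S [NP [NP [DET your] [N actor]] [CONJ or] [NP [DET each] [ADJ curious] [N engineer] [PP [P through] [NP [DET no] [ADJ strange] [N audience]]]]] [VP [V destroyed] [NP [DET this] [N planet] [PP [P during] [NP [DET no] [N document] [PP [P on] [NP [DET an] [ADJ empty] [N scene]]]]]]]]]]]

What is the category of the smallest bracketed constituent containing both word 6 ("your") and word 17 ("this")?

Word 6 lies under S → VP → SBAR → S → NP → NP → DET; word 17 lies under S → VP → SBAR → S → VP → NP → DET. The lowest shared node is the S.

S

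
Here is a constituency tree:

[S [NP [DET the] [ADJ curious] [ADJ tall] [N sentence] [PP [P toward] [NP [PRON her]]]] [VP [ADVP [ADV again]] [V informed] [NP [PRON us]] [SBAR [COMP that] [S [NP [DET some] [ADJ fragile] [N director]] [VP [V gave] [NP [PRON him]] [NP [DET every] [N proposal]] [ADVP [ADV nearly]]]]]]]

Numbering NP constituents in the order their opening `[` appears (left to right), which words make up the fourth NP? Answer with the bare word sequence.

Opening `[NP` markers occur at word positions 1, 6, 9, 11, 15, 16; the fourth of these opens the constituent [NP some fragile director].

some fragile director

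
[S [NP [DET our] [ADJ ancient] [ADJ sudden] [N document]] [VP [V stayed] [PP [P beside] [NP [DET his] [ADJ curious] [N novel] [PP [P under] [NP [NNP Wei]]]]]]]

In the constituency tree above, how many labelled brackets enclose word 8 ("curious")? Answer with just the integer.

Path from the root down to the word: S → VP → PP → NP → ADJ. That is 5 enclosing brackets.

5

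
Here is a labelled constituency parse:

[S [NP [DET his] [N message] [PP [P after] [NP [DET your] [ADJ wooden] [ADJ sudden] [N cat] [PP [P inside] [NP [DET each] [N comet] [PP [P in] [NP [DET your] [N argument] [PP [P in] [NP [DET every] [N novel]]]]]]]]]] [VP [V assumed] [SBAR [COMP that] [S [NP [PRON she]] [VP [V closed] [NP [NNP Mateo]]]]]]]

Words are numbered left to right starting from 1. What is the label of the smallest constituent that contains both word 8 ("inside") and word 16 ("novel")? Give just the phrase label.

PP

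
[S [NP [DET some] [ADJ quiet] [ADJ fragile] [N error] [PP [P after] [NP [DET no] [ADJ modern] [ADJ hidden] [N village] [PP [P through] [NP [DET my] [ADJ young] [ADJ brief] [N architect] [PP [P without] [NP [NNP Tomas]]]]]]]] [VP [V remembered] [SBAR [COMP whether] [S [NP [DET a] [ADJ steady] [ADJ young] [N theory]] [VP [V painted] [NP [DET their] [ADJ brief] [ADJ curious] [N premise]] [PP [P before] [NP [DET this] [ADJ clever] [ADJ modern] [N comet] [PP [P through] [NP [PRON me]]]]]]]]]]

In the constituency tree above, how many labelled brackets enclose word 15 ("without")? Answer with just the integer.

Path from the root down to the word: S → NP → PP → NP → PP → NP → PP → P. That is 8 enclosing brackets.

8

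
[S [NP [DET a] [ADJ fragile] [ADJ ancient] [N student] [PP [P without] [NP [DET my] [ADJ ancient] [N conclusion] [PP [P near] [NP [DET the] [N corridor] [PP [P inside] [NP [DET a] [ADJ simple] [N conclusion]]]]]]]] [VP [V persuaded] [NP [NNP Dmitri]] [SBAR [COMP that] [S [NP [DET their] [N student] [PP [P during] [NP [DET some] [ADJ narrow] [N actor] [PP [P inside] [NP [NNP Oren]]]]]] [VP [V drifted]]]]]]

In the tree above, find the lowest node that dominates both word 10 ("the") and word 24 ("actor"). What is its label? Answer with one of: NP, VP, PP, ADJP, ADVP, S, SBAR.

S

Word 10 lies under S → NP → PP → NP → PP → NP → DET; word 24 lies under S → VP → SBAR → S → NP → PP → NP → N. The lowest shared node is the S.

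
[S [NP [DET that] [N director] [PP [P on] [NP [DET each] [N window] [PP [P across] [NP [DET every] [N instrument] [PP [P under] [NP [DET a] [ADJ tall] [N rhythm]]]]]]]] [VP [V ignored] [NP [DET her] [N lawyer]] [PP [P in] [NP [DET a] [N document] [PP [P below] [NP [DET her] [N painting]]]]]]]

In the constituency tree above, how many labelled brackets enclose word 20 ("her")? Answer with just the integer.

Path from the root down to the word: S → VP → PP → NP → PP → NP → DET. That is 7 enclosing brackets.

7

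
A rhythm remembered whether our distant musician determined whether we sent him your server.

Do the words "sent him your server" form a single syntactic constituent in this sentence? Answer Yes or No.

Yes

The sequence corresponds to a single VP node — the verb phrase "sent him your server".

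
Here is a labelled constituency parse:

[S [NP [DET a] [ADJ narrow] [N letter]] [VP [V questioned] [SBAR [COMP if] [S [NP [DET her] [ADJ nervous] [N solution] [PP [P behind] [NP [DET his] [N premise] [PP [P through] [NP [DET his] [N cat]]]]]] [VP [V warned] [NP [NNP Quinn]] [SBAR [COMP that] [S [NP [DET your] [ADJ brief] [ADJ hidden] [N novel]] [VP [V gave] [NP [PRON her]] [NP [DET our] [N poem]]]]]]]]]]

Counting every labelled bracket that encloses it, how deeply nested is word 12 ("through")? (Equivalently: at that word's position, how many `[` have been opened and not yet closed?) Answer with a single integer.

9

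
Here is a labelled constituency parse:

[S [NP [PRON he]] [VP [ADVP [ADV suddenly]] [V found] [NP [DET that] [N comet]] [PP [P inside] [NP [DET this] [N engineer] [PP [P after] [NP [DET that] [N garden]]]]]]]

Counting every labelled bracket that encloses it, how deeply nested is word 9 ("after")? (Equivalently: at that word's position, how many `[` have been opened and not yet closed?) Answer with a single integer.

Counting open brackets not yet closed at "after": [S [VP [PP [NP [PP [P = 6.

6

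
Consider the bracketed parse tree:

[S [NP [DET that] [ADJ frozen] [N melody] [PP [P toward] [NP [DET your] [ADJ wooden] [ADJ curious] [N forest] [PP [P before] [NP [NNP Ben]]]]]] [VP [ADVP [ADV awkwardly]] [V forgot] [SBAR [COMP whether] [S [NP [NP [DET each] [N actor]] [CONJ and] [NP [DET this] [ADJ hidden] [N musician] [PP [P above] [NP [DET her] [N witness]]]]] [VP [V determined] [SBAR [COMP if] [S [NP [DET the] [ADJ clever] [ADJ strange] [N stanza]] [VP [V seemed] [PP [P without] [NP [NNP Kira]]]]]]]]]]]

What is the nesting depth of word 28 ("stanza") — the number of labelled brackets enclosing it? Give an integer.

Path from the root down to the word: S → VP → SBAR → S → VP → SBAR → S → NP → N. That is 9 enclosing brackets.

9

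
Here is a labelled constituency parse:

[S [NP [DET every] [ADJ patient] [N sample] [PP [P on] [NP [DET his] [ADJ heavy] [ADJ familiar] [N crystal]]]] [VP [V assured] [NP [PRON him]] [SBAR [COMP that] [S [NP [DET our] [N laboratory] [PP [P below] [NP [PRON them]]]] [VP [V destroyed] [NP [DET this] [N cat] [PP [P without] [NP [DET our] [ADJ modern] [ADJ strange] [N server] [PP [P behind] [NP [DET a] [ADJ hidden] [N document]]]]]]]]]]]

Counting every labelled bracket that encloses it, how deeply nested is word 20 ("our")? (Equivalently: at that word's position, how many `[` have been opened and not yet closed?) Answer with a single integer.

Path from the root down to the word: S → VP → SBAR → S → VP → NP → PP → NP → DET. That is 9 enclosing brackets.

9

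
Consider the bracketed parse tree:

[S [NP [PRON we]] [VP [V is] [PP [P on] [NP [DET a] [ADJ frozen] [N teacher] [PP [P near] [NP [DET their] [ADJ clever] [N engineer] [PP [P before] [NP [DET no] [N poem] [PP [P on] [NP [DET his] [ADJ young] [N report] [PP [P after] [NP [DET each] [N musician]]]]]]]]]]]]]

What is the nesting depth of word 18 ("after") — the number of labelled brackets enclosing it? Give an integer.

12

Counting open brackets not yet closed at "after": [S [VP [PP [NP [PP [NP [PP [NP [PP [NP [PP [P = 12.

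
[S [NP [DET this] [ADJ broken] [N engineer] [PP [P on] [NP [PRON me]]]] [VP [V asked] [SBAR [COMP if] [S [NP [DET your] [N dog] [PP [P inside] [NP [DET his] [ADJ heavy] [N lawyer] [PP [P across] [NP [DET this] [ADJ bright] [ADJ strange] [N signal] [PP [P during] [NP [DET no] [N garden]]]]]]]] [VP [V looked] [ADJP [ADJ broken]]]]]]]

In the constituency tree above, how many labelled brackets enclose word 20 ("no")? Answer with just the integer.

The word sits inside DET, which is inside NP, inside PP, inside NP, inside PP, inside NP, inside PP, inside NP, inside S, inside SBAR, inside VP, inside S — 12 brackets in all.

12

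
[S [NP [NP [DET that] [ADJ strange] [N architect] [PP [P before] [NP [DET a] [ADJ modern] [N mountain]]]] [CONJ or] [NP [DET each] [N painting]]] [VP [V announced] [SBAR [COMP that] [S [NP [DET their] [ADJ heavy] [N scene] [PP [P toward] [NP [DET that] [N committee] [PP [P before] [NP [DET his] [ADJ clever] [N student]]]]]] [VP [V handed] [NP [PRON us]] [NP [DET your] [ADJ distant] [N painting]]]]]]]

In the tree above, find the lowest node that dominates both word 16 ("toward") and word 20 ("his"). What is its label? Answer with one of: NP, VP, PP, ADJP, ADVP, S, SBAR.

PP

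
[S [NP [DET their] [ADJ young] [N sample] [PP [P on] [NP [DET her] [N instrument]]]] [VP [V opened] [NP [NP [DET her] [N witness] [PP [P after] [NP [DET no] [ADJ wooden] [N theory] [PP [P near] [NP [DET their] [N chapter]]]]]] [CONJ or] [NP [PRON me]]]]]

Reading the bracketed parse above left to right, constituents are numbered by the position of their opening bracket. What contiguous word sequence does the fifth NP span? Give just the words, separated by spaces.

Opening `[NP` markers occur at word positions 1, 5, 8, 8, 11, 15, 18; the fifth of these opens the constituent [NP no wooden theory near their chapter].

no wooden theory near their chapter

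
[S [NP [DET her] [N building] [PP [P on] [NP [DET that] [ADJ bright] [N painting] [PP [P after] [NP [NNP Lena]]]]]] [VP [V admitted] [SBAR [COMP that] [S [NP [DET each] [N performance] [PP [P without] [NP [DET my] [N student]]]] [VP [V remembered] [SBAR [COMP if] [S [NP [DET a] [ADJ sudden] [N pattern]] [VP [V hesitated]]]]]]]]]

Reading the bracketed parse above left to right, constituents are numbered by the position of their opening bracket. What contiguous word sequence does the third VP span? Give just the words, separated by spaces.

hesitated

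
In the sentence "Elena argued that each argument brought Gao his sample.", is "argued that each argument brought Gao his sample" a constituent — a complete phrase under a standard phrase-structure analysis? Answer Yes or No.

Yes

These words form the whole verb phrase headed by "argued", so yes — one constituent.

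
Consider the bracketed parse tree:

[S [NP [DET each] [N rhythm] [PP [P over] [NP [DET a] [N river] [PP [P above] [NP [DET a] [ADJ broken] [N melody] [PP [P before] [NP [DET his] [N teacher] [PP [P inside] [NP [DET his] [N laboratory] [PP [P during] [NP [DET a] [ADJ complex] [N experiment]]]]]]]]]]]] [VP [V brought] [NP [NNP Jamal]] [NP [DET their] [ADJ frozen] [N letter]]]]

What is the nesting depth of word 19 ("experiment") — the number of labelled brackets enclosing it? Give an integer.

13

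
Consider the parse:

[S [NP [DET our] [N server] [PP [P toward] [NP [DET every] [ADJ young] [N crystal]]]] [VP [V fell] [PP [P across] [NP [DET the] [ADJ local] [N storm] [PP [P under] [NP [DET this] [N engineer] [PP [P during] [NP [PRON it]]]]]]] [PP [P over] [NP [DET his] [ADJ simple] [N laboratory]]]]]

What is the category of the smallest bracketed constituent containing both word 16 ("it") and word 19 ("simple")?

VP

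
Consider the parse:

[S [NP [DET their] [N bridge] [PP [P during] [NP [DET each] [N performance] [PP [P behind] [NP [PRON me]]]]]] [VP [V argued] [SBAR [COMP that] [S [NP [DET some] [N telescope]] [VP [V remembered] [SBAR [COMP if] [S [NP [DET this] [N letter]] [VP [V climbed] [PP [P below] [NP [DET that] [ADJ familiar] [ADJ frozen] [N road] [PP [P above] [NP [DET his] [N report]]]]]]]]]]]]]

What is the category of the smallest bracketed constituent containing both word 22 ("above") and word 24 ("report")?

Word 22 lies under S → VP → SBAR → S → VP → SBAR → S → VP → PP → NP → PP → P; word 24 lies under S → VP → SBAR → S → VP → SBAR → S → VP → PP → NP → PP → NP → N. The lowest shared node is the PP.

PP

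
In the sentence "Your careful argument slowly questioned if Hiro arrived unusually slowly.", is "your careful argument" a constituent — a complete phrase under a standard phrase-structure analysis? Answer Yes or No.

Yes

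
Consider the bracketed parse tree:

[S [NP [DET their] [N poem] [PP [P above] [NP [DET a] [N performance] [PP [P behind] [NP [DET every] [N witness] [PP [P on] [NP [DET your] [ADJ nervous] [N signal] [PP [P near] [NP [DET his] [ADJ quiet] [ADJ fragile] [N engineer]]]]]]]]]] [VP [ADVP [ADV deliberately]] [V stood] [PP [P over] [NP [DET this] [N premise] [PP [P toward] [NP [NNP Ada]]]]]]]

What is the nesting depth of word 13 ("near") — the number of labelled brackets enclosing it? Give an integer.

The word sits inside P, which is inside PP, inside NP, inside PP, inside NP, inside PP, inside NP, inside PP, inside NP, inside S — 10 brackets in all.

10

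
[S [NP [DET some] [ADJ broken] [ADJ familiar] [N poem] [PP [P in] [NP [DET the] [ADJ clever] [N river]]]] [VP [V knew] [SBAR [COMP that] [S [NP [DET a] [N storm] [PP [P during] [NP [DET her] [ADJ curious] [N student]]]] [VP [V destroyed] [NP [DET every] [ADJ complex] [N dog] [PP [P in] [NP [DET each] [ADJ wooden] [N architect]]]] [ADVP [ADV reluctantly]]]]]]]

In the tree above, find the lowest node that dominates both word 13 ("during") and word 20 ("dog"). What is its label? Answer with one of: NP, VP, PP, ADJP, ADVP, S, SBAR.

S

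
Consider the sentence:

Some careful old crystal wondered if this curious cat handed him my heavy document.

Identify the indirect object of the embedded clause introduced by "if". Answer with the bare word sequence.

Within the embedded clause introduced by "if", the indirect object of "handed" is "him".

him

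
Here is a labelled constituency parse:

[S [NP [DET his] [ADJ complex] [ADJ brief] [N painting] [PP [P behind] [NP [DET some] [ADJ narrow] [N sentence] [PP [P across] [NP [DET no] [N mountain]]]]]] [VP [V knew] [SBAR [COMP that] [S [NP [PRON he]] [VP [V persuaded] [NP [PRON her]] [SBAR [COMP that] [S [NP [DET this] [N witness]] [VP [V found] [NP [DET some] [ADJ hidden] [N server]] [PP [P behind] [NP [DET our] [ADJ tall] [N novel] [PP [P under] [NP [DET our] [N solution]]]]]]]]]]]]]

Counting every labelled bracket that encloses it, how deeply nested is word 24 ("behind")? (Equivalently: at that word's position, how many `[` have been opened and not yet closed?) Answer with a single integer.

The word sits inside P, which is inside PP, inside VP, inside S, inside SBAR, inside VP, inside S, inside SBAR, inside VP, inside S — 10 brackets in all.

10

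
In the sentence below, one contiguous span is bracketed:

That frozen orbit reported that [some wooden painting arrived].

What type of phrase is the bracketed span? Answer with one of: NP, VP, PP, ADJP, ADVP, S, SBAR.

"arrived" is the head of the bracketed span, so the span is a clause: S.

S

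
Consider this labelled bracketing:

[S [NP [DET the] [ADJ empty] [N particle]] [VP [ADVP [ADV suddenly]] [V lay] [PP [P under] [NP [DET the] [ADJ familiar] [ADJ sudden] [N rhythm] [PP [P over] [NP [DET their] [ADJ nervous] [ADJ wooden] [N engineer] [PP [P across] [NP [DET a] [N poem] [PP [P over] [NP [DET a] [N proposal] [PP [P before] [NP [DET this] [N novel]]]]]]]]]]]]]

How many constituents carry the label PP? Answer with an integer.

The PP constituents are: [PP under the familiar sudden rhythm over their nervous wooden engineer across a poem over a proposal before this novel]; [PP over their nervous wooden engineer across a poem over a proposal before this novel]; [PP across a poem over a proposal before this novel]; [PP over a proposal before this novel]; [PP before this novel]. Total: 5.

5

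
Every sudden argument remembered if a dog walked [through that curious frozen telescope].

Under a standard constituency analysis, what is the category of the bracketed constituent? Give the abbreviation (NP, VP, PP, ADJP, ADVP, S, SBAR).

PP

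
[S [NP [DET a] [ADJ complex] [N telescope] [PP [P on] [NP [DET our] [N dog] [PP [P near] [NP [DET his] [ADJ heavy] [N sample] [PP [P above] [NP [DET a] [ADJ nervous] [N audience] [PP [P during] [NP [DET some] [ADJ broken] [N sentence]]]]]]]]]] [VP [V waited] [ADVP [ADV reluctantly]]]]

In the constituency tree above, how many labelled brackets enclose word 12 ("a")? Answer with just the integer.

9

Path from the root down to the word: S → NP → PP → NP → PP → NP → PP → NP → DET. That is 9 enclosing brackets.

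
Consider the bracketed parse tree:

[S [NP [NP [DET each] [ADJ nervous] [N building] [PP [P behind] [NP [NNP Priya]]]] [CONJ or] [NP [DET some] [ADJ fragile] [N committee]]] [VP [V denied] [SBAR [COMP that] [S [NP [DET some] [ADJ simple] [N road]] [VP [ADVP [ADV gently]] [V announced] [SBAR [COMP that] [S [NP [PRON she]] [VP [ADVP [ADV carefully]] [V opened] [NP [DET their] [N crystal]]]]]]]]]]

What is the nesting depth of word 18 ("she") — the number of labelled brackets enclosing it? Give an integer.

9

The word sits inside PRON, which is inside NP, inside S, inside SBAR, inside VP, inside S, inside SBAR, inside VP, inside S — 9 brackets in all.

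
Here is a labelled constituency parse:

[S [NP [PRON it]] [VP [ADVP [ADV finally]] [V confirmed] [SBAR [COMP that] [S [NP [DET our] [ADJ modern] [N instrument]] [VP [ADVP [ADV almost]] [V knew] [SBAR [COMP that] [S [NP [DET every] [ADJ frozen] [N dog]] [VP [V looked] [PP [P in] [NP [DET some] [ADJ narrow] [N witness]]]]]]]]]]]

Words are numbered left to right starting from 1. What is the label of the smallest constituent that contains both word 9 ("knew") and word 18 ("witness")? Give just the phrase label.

Word 9 lies under S → VP → SBAR → S → VP → V; word 18 lies under S → VP → SBAR → S → VP → SBAR → S → VP → PP → NP → N. The lowest shared node is the VP.

VP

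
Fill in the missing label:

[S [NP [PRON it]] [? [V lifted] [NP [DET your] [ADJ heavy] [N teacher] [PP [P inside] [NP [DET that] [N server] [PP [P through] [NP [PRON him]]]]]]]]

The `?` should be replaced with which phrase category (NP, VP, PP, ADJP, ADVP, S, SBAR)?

VP

A constituent whose immediate children are V 'lifted', NP is a verb phrase: VP.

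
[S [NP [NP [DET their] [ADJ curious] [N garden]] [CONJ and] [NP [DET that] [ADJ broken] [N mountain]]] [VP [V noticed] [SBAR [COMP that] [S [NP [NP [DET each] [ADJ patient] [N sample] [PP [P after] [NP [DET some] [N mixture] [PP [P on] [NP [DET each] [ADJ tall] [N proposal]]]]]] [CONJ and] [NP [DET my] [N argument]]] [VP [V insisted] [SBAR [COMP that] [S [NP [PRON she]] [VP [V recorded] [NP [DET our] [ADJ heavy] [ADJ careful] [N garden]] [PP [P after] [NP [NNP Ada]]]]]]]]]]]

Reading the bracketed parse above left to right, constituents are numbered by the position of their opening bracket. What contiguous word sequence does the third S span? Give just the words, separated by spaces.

she recorded our heavy careful garden after Ada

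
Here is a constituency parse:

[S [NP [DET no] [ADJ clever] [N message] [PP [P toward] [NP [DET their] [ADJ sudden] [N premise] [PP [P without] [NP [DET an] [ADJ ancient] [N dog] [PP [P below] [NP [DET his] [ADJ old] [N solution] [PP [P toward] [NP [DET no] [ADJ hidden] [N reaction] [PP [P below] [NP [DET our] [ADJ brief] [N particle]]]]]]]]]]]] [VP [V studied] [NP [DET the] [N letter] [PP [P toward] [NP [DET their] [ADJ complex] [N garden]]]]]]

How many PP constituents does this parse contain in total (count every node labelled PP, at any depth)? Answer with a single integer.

6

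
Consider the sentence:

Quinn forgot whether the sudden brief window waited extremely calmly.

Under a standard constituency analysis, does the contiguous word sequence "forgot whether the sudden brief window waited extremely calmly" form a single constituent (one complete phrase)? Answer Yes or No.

Yes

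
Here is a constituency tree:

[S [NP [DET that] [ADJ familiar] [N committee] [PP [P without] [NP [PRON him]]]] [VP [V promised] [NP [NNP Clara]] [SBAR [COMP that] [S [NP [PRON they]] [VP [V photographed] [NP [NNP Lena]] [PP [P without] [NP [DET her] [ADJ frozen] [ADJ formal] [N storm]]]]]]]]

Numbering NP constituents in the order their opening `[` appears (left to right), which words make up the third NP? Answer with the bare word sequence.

In left-to-right order the NP constituents are "that familiar committee without him"; "him"; "Clara"; "they"; "Lena"; "her frozen formal storm". Number 3 is "Clara".

Clara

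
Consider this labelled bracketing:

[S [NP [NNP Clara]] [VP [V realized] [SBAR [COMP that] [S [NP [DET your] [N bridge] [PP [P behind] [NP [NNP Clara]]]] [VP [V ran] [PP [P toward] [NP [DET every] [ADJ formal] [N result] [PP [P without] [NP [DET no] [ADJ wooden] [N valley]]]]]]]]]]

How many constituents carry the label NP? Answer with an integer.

5

Listing each NP by its span: [NP Clara]; [NP your bridge behind Clara]; [NP Clara]; [NP every formal result without no wooden valley]; [NP no wooden valley] — that makes 5.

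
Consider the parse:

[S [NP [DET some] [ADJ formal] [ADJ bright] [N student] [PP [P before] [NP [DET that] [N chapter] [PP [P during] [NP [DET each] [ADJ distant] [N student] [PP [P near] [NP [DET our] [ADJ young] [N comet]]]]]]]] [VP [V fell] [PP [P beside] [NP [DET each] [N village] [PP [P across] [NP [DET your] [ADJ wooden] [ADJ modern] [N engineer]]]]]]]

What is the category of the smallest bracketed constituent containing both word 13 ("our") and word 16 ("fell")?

S

The smallest bracket enclosing both words is [S some formal bright student before that chapter during each distant student near our young comet fell beside each village across your wooden modern engineer], so the label is S.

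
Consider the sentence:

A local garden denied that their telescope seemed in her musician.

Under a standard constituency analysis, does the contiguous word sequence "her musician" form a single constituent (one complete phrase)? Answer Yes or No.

Yes

"her musician" is exactly the noun phrase [NP her musician], a complete constituent.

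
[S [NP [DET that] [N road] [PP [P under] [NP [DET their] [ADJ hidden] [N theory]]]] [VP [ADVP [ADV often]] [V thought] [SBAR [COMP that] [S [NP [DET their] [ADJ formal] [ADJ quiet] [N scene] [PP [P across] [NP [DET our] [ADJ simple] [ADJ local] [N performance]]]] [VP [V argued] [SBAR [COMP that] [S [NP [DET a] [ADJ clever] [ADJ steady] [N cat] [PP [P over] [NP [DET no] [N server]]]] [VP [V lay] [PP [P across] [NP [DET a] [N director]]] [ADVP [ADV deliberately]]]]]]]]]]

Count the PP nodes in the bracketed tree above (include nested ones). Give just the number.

The PP constituents are: [PP under their hidden theory]; [PP across our simple local performance]; [PP over no server]; [PP across a director]. Total: 4.

4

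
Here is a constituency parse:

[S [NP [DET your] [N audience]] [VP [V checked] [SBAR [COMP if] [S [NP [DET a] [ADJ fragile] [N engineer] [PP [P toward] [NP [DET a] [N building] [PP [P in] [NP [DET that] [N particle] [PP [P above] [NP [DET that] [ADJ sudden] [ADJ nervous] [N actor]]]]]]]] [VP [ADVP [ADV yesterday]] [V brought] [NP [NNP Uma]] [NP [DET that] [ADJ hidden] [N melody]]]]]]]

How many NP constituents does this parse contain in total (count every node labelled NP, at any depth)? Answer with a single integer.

7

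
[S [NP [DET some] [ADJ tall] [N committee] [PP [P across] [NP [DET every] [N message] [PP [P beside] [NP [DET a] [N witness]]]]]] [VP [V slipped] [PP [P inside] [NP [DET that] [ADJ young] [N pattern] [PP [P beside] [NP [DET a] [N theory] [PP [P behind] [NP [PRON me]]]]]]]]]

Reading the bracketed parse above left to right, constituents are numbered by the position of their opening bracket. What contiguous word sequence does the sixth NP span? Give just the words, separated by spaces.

Opening `[NP` markers occur at word positions 1, 5, 8, 12, 16, 19; the sixth of these opens the constituent [NP me].

me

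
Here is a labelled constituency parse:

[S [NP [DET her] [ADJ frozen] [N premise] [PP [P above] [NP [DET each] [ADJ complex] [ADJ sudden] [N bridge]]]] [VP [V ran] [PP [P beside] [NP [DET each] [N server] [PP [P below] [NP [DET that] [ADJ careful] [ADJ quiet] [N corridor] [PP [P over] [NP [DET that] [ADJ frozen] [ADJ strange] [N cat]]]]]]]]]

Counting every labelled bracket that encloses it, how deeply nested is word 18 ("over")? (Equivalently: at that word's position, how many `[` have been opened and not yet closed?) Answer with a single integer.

8

The word sits inside P, which is inside PP, inside NP, inside PP, inside NP, inside PP, inside VP, inside S — 8 brackets in all.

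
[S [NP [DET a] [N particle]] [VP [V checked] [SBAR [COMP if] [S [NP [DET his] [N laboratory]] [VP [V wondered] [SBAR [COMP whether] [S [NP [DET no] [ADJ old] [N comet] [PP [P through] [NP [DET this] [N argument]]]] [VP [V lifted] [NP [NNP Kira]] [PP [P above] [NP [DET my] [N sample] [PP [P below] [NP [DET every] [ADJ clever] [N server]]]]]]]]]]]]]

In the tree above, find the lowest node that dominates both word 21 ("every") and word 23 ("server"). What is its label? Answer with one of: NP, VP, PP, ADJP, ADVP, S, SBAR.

NP

The smallest bracket enclosing both words is [NP every clever server], so the label is NP.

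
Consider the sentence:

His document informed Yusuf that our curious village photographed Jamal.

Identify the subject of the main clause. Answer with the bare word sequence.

his document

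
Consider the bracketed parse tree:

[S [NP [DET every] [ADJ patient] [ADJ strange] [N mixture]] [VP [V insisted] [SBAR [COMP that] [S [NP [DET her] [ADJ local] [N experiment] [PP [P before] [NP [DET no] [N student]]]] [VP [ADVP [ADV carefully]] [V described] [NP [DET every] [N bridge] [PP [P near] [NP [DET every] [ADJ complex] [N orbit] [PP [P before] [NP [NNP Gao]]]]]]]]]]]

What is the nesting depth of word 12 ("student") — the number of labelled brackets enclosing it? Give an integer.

8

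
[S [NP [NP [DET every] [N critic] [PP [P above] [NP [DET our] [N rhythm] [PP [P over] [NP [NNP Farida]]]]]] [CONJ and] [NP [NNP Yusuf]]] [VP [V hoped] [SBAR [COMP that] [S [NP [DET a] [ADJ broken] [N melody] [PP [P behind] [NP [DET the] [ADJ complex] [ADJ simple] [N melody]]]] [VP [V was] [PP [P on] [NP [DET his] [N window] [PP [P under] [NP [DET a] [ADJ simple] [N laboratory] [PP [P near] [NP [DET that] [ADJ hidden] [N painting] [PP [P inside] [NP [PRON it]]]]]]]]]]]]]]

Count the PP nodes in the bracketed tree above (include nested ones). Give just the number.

Listing each PP by its span: [PP above our rhythm over Farida]; [PP over Farida]; [PP behind the complex simple melody]; [PP on his window under a simple laboratory near that hidden painting inside it]; [PP under a simple laboratory near that hidden painting inside it]; [PP near that hidden painting inside it] … — that makes 7.

7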